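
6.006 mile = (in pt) 2.74e+07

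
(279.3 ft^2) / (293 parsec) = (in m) 2.87e-18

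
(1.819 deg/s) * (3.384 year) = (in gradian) 2.157e+08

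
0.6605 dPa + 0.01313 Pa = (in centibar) 7.918e-05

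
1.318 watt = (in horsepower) 0.001767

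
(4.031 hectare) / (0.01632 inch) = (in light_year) 1.028e-08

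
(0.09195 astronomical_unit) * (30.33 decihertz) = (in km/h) 1.502e+11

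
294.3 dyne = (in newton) 0.002943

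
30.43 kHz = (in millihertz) 3.043e+07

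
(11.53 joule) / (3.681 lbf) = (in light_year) 7.443e-17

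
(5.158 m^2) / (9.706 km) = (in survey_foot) 0.001744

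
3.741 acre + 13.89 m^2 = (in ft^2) 1.631e+05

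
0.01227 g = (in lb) 2.705e-05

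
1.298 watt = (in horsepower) 0.001741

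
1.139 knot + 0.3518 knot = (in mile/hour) 1.716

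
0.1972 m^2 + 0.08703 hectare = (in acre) 0.2151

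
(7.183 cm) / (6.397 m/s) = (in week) 1.857e-08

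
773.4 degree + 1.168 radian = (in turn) 2.334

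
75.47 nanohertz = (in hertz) 7.547e-08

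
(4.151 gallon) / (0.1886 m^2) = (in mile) 5.177e-05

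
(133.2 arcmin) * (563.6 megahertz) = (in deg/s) 1.251e+09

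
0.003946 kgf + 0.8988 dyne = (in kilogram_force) 0.003947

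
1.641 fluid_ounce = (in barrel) 0.0003052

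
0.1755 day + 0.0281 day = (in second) 1.759e+04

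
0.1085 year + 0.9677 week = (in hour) 1113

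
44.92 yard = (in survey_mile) 0.02552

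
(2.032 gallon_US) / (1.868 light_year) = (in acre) 1.076e-22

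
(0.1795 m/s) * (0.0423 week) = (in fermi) 4.592e+18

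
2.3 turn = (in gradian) 920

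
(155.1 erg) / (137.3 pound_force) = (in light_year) 2.684e-24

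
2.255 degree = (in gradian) 2.506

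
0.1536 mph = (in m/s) 0.06867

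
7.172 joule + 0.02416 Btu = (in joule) 32.66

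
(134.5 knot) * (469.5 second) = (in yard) 3.553e+04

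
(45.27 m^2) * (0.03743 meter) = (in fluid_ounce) 5.73e+04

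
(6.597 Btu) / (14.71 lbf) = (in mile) 0.0661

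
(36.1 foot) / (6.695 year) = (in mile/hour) 1.166e-07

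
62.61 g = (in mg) 6.261e+04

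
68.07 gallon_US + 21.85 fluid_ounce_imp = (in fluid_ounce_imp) 9091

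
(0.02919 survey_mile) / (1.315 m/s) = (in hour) 0.009923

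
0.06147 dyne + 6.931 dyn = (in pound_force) 1.572e-05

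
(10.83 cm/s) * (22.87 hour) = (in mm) 8.917e+06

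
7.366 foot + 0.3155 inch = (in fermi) 2.253e+15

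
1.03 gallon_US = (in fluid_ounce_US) 131.8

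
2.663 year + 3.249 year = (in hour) 5.179e+04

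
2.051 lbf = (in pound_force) 2.051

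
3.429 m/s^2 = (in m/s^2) 3.429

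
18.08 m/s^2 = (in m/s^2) 18.08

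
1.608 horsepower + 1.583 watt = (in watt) 1201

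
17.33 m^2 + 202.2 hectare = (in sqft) 2.176e+07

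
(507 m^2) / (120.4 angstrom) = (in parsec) 1.365e-06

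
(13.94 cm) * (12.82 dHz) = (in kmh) 0.6434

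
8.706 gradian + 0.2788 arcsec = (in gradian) 8.706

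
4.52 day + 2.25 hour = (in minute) 6644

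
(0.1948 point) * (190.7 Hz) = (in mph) 0.02932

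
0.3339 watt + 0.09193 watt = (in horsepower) 0.000571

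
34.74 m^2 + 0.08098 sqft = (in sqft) 374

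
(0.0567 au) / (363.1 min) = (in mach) 1143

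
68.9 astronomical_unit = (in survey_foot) 3.382e+13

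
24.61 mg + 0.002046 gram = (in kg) 2.666e-05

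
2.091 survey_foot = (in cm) 63.73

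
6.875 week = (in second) 4.158e+06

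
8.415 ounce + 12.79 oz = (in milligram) 6.012e+05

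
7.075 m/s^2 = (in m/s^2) 7.075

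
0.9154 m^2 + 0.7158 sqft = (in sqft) 10.57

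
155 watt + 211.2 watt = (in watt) 366.2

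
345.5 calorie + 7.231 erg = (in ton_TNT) 3.455e-07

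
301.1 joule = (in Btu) 0.2854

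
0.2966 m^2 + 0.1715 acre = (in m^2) 694.3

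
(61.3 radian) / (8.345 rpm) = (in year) 2.224e-06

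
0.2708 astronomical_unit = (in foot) 1.329e+11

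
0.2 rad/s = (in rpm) 1.91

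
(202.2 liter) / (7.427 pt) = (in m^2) 77.17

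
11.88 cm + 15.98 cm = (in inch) 10.97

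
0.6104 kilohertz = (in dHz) 6104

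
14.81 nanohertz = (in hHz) 1.481e-10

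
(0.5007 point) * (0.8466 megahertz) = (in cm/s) 1.495e+04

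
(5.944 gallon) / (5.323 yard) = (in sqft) 0.04976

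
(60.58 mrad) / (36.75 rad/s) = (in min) 2.747e-05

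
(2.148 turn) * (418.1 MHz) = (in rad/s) 5.643e+09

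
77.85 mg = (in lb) 0.0001716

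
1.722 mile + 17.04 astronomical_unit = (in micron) 2.549e+18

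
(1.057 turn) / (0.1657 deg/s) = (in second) 2296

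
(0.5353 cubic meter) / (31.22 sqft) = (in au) 1.234e-12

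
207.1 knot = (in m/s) 106.5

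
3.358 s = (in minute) 0.05597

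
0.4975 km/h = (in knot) 0.2686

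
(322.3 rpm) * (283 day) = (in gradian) 5.254e+10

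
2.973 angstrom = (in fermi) 2.973e+05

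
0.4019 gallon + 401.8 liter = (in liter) 403.3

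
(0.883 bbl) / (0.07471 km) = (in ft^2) 0.02023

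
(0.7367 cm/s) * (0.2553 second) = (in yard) 0.002057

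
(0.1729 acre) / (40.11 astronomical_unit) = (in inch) 4.591e-09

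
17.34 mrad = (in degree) 0.9935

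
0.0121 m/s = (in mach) 3.554e-05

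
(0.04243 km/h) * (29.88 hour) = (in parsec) 4.109e-14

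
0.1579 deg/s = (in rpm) 0.02632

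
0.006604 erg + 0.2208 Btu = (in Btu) 0.2208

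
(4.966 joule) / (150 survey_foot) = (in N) 0.1086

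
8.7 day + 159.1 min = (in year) 0.02414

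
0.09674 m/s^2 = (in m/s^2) 0.09674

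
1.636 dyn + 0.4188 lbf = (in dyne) 1.863e+05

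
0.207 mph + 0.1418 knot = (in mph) 0.3702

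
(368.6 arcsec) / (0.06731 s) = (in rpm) 0.2535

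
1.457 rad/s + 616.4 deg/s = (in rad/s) 12.22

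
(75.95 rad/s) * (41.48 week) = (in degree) 1.092e+11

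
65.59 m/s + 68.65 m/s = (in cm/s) 1.342e+04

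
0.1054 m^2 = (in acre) 2.604e-05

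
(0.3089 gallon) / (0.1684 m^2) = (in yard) 0.007594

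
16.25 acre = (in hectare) 6.576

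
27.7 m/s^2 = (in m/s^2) 27.7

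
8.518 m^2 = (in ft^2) 91.69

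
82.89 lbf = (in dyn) 3.687e+07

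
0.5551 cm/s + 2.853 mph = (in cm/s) 128.1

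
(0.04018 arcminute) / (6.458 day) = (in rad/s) 2.095e-11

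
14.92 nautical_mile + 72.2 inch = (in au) 1.847e-07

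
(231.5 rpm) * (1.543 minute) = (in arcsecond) 4.629e+08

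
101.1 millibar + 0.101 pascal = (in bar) 0.1011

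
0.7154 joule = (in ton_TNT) 1.71e-10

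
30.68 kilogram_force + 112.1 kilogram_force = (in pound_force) 314.8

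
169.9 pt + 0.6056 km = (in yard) 662.4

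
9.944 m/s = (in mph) 22.24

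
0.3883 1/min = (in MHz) 6.472e-09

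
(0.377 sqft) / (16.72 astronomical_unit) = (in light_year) 1.48e-30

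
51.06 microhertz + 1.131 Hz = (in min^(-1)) 67.86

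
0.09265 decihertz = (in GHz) 9.265e-12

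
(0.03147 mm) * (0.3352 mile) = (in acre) 4.195e-06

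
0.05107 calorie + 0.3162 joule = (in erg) 5.299e+06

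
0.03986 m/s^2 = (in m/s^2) 0.03986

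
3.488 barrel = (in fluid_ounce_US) 1.875e+04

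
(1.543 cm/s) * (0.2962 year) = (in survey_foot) 4.729e+05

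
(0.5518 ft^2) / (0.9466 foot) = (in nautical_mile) 9.594e-05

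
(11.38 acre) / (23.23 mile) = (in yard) 1.347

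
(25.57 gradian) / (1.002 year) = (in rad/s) 1.271e-08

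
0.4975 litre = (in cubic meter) 0.0004975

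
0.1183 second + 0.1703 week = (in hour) 28.61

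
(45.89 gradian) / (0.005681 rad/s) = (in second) 126.9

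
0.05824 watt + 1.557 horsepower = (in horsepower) 1.557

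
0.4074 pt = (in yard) 0.0001572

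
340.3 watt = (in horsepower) 0.4563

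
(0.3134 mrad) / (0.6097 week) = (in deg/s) 4.87e-08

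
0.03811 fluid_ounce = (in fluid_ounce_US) 0.03811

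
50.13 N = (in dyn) 5.013e+06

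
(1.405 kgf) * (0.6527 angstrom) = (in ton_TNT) 2.149e-19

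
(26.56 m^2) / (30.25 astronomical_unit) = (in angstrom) 0.05869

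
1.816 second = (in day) 2.102e-05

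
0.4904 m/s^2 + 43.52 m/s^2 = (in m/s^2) 44.01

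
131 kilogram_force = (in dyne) 1.285e+08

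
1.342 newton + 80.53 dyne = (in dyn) 1.343e+05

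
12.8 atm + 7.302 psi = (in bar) 13.47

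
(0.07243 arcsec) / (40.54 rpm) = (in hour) 2.298e-11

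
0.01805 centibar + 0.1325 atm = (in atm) 0.1327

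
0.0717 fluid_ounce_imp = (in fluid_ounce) 0.06889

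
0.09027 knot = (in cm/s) 4.644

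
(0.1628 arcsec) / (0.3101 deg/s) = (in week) 2.411e-10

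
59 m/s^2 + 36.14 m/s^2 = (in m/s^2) 95.14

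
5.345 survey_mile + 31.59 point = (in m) 8602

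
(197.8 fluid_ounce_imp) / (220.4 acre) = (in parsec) 2.042e-25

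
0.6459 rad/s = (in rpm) 6.168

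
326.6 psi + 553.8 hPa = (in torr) 1.731e+04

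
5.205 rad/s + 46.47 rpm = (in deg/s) 577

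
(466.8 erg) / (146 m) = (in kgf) 3.26e-08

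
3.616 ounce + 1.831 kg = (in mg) 1.934e+06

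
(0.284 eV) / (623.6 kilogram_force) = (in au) 4.974e-35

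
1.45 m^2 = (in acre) 0.0003583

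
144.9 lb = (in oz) 2318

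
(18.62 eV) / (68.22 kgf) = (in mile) 2.771e-24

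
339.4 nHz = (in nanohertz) 339.4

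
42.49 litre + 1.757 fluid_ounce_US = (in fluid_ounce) 1439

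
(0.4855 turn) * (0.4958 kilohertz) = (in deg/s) 8.666e+04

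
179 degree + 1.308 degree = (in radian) 3.147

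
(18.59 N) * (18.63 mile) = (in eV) 3.479e+24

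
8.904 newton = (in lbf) 2.002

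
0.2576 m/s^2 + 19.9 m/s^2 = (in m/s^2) 20.16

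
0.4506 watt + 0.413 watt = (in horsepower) 0.001158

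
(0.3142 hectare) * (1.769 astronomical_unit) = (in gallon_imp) 1.829e+17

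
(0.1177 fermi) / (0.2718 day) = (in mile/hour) 1.121e-20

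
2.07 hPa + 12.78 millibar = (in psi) 0.2154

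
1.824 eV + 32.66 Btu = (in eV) 2.151e+23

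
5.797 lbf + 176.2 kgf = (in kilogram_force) 178.8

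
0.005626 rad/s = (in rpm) 0.05372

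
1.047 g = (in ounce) 0.03693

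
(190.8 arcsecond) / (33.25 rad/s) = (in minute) 4.637e-07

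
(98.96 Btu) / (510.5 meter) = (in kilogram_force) 20.86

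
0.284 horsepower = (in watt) 211.8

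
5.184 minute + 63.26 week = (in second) 3.826e+07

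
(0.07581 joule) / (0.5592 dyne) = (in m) 1.356e+04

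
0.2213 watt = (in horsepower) 0.0002968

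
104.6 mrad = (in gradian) 6.659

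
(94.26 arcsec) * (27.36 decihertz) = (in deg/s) 0.07164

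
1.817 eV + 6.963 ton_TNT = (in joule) 2.913e+10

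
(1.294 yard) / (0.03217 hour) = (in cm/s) 1.022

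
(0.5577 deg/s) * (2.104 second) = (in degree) 1.173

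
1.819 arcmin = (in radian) 0.0005291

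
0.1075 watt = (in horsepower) 0.0001442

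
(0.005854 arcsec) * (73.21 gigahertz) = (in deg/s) 1.19e+05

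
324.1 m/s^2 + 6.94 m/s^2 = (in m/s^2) 331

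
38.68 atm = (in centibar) 3919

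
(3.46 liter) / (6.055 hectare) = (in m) 5.714e-08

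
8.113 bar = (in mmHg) 6085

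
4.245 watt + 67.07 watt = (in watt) 71.31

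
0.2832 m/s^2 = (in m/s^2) 0.2832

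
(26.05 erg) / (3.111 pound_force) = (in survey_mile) 1.17e-10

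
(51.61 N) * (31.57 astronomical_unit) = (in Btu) 2.31e+11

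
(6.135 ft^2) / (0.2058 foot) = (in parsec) 2.945e-16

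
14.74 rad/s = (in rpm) 140.8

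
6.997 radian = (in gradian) 445.4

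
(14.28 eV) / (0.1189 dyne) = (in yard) 2.104e-12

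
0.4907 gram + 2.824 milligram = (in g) 0.4935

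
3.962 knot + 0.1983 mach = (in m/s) 69.56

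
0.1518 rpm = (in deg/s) 0.9108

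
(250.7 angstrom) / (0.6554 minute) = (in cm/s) 6.375e-08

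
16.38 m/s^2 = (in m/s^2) 16.38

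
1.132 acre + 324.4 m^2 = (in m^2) 4905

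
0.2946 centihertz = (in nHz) 2.946e+06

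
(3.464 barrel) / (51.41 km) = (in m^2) 1.071e-05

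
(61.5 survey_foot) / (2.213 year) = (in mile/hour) 6.008e-07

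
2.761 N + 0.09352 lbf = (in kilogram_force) 0.324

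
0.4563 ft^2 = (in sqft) 0.4563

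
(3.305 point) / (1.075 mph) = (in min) 4.044e-05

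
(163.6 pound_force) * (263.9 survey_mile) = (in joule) 3.091e+08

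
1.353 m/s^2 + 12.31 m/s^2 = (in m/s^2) 13.66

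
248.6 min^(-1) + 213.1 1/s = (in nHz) 2.172e+11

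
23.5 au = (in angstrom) 3.516e+22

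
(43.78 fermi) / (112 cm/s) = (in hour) 1.086e-17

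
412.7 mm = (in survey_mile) 0.0002564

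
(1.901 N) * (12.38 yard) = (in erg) 2.152e+08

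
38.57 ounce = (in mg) 1.093e+06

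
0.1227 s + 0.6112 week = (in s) 3.697e+05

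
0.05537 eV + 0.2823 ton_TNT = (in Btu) 1.12e+06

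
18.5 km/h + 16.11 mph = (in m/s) 12.34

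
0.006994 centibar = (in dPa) 69.94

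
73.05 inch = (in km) 0.001855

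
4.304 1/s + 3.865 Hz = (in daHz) 0.8169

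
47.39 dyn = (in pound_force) 0.0001065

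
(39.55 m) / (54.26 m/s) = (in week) 1.205e-06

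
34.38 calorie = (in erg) 1.438e+09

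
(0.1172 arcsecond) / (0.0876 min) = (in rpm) 1.032e-06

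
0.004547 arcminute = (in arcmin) 0.004547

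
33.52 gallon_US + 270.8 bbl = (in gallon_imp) 9498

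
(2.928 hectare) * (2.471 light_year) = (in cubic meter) 6.845e+20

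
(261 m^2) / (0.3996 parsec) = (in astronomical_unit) 1.415e-25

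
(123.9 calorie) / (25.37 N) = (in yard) 22.35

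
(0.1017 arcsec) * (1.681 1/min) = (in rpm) 1.319e-07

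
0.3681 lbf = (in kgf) 0.167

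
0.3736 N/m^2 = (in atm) 3.687e-06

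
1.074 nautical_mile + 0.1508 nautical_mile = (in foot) 7442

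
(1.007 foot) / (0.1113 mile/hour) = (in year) 1.956e-07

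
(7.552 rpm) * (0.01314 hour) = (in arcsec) 7.716e+06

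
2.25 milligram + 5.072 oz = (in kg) 0.1438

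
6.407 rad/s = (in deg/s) 367.1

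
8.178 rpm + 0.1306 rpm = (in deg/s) 49.85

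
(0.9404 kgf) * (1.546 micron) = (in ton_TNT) 3.408e-15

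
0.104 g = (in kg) 0.000104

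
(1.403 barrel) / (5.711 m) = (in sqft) 0.4204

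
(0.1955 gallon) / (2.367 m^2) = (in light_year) 3.305e-20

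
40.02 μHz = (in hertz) 4.002e-05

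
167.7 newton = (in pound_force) 37.7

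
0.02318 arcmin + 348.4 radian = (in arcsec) 7.186e+07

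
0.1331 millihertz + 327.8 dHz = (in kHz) 0.03278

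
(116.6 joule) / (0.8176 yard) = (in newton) 156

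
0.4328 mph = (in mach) 0.0005682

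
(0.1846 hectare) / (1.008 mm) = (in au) 1.224e-05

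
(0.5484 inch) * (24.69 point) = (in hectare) 1.213e-08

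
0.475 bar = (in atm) 0.4688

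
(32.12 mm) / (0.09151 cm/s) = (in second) 35.1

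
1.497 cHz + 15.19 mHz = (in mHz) 30.16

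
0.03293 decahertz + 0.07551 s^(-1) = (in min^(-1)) 24.29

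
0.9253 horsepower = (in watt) 690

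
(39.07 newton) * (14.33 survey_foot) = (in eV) 1.065e+21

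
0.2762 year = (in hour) 2420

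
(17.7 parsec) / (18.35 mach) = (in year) 2.772e+06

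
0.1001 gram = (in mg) 100.1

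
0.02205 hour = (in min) 1.323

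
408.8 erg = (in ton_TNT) 9.771e-15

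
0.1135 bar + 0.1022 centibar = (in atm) 0.113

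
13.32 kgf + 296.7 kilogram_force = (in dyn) 3.04e+08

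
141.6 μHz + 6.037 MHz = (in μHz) 6.037e+12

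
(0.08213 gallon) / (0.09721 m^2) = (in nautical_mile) 1.727e-06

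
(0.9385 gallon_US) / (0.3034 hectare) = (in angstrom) 1.171e+04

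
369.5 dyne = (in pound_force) 0.0008307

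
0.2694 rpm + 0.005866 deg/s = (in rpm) 0.2704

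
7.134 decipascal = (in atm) 7.041e-06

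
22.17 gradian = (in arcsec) 7.183e+04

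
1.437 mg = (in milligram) 1.437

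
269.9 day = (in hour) 6478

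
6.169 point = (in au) 1.455e-14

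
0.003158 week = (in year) 6.056e-05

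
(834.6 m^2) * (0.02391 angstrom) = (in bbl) 1.255e-08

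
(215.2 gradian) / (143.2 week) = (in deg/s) 2.236e-06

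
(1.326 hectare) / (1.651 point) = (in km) 2.277e+04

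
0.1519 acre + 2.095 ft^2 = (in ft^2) 6619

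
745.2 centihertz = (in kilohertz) 0.007452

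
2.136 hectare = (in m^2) 2.136e+04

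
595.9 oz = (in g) 1.689e+04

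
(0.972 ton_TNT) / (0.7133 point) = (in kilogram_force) 1.648e+12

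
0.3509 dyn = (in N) 3.509e-06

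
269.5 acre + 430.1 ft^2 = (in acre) 269.5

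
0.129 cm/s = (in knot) 0.002508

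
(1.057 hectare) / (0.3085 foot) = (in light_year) 1.188e-11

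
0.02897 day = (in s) 2503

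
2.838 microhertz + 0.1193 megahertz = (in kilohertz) 119.3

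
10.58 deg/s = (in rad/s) 0.1847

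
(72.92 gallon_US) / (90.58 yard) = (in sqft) 0.03587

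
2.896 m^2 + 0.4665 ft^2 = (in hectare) 0.0002939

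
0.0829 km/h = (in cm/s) 2.303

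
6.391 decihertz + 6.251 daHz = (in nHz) 6.315e+10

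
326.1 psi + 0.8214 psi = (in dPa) 2.254e+07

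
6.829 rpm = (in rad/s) 0.7151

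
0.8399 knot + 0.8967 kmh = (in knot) 1.324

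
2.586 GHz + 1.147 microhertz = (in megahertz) 2586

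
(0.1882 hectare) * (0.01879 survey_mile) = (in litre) 5.691e+07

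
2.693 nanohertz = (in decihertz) 2.693e-08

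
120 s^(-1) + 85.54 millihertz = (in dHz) 1201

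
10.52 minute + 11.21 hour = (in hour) 11.39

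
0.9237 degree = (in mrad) 16.12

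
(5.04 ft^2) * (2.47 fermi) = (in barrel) 7.274e-15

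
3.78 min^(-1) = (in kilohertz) 6.3e-05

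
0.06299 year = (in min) 3.311e+04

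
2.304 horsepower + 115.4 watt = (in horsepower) 2.459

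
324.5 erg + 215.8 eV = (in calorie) 7.756e-06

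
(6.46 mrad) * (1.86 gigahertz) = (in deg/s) 6.884e+08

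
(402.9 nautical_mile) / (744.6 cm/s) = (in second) 1.002e+05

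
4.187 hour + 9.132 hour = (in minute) 799.1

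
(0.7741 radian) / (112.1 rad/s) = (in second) 0.006905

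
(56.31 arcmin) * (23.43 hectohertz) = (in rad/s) 38.38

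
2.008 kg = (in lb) 4.427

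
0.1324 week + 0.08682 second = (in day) 0.9268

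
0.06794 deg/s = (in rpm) 0.01132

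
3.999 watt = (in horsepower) 0.005363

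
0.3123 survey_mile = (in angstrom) 5.026e+12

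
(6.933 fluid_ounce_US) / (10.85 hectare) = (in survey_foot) 6.2e-09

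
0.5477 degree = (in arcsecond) 1972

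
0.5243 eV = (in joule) 8.4e-20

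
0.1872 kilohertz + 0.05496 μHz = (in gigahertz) 1.872e-07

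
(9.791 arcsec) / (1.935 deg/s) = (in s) 0.001406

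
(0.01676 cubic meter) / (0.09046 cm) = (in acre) 0.004578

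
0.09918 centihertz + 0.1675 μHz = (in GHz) 9.92e-13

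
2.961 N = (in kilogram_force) 0.3019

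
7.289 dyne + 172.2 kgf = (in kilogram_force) 172.2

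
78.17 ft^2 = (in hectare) 0.0007262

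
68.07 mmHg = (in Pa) 9075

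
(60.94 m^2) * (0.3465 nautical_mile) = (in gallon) 1.033e+07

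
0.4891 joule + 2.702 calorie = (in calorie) 2.819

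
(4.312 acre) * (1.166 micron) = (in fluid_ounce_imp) 716.1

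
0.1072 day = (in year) 0.0002937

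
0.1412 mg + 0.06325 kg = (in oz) 2.231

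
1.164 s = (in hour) 0.0003233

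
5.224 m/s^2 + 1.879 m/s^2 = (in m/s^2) 7.103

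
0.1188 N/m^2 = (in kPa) 0.0001188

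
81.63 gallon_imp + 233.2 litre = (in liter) 604.3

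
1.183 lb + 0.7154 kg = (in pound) 2.76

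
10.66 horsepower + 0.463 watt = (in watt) 7950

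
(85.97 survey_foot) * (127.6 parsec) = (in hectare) 1.032e+16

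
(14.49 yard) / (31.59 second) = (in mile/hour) 0.9382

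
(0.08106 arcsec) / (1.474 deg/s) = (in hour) 4.243e-09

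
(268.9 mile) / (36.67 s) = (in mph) 2.64e+04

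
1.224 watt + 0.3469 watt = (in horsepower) 0.002107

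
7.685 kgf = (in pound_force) 16.94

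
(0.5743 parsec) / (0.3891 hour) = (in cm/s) 1.265e+15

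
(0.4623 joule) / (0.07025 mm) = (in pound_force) 1479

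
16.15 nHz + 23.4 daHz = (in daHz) 23.4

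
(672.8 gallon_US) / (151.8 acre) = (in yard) 4.534e-06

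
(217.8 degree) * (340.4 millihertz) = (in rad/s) 1.294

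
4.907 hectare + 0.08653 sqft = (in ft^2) 5.282e+05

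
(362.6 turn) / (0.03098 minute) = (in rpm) 1.17e+04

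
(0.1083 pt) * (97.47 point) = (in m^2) 1.314e-06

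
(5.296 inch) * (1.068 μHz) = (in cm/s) 1.437e-05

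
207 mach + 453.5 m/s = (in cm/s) 7.094e+06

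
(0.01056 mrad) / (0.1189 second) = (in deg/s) 0.005089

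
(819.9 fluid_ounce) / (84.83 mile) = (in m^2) 1.776e-07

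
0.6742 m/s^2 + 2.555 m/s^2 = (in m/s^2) 3.229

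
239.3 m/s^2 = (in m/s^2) 239.3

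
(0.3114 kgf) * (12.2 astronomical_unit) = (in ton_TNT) 1332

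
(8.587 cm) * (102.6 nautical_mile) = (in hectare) 1.632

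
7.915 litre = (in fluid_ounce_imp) 278.6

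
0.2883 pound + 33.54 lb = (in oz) 541.3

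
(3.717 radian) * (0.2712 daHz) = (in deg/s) 577.6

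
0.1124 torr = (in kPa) 0.01499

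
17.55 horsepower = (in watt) 1.309e+04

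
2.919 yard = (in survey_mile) 0.001659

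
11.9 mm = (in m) 0.0119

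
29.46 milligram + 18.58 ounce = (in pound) 1.161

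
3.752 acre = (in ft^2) 1.634e+05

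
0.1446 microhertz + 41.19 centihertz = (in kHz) 0.0004119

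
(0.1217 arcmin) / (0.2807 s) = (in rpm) 0.001204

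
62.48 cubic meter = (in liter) 6.248e+04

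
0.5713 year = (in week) 29.79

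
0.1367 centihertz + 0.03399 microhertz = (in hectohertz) 1.367e-05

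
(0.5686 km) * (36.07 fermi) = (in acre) 5.068e-15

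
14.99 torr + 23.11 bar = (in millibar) 2.313e+04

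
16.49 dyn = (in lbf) 3.707e-05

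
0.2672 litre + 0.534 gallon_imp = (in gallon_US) 0.7119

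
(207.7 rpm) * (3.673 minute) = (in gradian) 3.052e+05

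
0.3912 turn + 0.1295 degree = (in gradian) 156.6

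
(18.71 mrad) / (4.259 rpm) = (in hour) 1.165e-05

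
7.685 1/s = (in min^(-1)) 461.1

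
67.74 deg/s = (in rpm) 11.29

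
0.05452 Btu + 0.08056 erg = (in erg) 5.752e+08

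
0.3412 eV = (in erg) 5.467e-13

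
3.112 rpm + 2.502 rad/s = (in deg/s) 162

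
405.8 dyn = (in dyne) 405.8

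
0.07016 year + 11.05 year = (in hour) 9.741e+04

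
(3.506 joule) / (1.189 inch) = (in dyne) 1.161e+07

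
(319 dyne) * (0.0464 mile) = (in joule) 0.2382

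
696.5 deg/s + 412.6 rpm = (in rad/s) 55.36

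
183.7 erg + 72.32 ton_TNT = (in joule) 3.026e+11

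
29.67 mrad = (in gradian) 1.889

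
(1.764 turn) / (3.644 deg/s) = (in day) 0.002017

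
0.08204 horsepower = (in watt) 61.18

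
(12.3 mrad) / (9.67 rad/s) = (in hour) 3.533e-07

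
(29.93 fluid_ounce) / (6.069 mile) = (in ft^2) 9.755e-07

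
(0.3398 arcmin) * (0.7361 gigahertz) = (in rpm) 6.948e+05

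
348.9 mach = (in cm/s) 1.188e+07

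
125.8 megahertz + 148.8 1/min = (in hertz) 1.258e+08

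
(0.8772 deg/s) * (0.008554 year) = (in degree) 2.366e+05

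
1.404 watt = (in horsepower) 0.001883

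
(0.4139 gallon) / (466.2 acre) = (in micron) 0.0008305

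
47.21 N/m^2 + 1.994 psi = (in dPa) 1.38e+05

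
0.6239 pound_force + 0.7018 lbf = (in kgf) 0.6013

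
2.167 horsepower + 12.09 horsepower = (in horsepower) 14.26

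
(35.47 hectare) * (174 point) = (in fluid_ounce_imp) 7.663e+08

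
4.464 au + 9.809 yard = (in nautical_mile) 3.606e+08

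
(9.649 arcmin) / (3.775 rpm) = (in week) 1.174e-08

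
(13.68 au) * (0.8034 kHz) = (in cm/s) 1.644e+17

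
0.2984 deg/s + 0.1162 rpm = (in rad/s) 0.01738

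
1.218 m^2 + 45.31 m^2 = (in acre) 0.0115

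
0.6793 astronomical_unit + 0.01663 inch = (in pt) 2.881e+14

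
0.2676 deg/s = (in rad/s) 0.004671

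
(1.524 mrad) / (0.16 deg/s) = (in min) 0.009096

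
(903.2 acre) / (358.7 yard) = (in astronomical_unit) 7.449e-08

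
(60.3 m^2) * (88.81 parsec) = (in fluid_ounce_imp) 5.816e+24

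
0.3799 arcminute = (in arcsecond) 22.79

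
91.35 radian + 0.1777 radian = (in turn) 14.57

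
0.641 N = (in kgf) 0.06536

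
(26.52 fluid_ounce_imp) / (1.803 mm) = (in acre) 0.0001033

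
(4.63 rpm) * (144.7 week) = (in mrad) 4.243e+10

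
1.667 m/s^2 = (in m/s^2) 1.667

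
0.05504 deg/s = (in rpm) 0.009173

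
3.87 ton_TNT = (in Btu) 1.535e+07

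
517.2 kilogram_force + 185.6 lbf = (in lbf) 1326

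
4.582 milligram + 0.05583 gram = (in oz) 0.002131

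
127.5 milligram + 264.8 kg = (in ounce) 9341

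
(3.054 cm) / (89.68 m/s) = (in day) 3.941e-09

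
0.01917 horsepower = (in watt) 14.3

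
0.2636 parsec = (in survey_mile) 5.054e+12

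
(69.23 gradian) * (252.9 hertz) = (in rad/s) 275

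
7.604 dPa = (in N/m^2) 0.7604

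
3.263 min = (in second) 195.8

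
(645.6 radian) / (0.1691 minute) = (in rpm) 607.6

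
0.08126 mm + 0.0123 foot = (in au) 2.56e-14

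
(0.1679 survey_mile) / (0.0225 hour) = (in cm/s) 333.6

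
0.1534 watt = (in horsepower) 0.0002057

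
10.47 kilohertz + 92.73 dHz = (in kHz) 10.48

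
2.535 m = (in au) 1.695e-11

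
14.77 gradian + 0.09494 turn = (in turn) 0.1319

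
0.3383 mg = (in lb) 7.458e-07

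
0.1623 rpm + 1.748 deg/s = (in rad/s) 0.0475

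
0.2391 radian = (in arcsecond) 4.932e+04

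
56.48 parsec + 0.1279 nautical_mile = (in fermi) 1.743e+33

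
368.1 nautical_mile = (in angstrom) 6.817e+15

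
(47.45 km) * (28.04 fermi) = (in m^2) 1.33e-09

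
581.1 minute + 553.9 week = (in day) 3878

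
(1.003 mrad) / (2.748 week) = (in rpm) 5.763e-09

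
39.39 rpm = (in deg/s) 236.3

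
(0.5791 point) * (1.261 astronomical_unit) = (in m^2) 3.854e+07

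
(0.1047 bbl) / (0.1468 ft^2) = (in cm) 122.1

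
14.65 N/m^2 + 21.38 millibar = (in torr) 16.15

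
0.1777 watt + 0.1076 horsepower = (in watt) 80.42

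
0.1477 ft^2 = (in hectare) 1.372e-06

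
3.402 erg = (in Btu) 3.224e-10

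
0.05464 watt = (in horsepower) 7.327e-05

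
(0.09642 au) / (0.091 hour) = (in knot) 8.559e+07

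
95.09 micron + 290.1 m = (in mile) 0.1803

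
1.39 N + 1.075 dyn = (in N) 1.39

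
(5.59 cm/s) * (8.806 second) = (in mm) 492.3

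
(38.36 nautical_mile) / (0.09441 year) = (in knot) 0.04638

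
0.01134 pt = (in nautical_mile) 2.16e-09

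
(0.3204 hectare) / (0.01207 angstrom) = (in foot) 8.709e+15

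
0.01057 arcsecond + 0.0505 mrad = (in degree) 0.002896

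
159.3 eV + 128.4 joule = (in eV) 8.014e+20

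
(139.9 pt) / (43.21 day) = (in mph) 2.957e-08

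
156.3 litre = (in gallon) 41.29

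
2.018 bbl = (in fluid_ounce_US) 1.085e+04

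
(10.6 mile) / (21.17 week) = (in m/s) 0.001332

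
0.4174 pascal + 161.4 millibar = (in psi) 2.341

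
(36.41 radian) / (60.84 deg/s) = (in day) 0.0003969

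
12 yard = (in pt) 3.11e+04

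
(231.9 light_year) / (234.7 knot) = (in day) 2.103e+11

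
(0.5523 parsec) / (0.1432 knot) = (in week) 3.825e+11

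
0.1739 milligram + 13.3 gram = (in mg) 1.33e+04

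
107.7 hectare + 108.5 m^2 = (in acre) 266.2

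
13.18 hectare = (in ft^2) 1.419e+06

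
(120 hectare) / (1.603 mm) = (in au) 0.005004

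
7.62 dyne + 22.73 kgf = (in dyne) 2.229e+07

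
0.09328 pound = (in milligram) 4.231e+04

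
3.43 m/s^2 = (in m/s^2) 3.43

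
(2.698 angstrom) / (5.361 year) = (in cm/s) 1.596e-16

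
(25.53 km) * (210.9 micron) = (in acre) 0.00133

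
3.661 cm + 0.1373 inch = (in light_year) 4.238e-18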